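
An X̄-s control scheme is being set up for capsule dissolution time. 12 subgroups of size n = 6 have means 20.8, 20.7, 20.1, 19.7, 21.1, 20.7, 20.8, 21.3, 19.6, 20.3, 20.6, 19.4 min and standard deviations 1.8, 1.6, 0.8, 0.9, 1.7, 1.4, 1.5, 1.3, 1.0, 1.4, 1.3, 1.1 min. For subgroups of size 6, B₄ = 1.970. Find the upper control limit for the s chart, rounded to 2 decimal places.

2.59

s̄ = (1.8 + 1.6 + 0.8 + 0.9 + 1.7 + 1.4 + 1.5 + 1.3 + 1.0 + 1.4 + 1.3 + 1.1) / 12 = 1.3167
UCL_s = B₄·s̄ = 1.970 × 1.3167 = 2.5938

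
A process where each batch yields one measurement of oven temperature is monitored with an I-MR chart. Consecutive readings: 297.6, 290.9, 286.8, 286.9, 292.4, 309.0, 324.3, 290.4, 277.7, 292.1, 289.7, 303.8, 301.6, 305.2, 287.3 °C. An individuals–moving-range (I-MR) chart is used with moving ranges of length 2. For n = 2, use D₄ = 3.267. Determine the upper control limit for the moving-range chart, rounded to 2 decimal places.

Moving ranges: 6.7, 4.1, 0.1, 5.5, 16.6, 15.3, 33.9, 12.7, 14.4, 2.4, 14.1, 2.2, 3.6, 17.9; M̄R̄ = 149.5000 / 14 = 10.6786
UCL_MR = D₄·M̄R̄ = 3.267 × 10.6786 = 34.8869

34.89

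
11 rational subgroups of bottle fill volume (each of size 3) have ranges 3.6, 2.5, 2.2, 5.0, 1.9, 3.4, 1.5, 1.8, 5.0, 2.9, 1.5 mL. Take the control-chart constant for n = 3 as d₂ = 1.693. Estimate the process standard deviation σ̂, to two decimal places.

1.68

R̄ = (3.6 + 2.5 + 2.2 + 5.0 + 1.9 + 3.4 + 1.5 + 1.8 + 5.0 + 2.9 + 1.5) / 11 = 2.8455
σ̂ = R̄ / d₂ = 2.8455 / 1.693 = 1.6807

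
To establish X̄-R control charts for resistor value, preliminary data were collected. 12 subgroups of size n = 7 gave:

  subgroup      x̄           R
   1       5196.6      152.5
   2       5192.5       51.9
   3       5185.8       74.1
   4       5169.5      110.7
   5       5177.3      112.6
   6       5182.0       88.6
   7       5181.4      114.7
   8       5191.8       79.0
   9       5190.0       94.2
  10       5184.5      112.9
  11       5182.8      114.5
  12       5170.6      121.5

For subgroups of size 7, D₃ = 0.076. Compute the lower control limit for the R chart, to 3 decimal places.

7.772

R̄ = (152.5 + 51.9 + 74.1 + 110.7 + 112.6 + 88.6 + 114.7 + 79.0 + 94.2 + 112.9 + 114.5 + 121.5) / 12 = 1227.2000 / 12 = 102.2667
LCL_R = D₃·R̄ = 0.076 × 102.2667 = 7.7723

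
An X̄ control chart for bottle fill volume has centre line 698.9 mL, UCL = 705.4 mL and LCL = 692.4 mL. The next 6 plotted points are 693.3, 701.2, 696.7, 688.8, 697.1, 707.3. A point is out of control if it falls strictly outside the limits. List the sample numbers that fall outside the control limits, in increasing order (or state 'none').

Compare each point to [692.4, 705.4]: sample 4 = 688.8 < LCL; sample 6 = 707.3 > UCL.

4, 6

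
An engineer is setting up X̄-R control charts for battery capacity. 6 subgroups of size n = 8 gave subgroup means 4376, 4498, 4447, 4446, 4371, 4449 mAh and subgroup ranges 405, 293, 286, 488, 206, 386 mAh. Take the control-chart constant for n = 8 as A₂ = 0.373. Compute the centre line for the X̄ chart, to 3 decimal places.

4431.167

X̄̄ = (4376 + 4498 + 4447 + 4446 + 4371 + 4449) / 6 = 26587.0000 / 6 = 4431.1667
CL = X̄̄ = 4431.1667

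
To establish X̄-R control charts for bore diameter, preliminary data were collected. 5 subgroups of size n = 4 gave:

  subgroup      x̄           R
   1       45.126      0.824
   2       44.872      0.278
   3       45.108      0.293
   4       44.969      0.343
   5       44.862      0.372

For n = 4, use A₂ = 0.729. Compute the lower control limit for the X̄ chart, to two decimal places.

X̄̄ = (45.126 + 44.872 + 45.108 + 44.969 + 44.862) / 5 = 224.9370 / 5 = 44.9874
R̄ = (0.824 + 0.278 + 0.293 + 0.343 + 0.372) / 5 = 2.1100 / 5 = 0.4220
LCL = X̄̄ − A₂·R̄ = 44.9874 − 0.729 × 0.4220 = 44.6798

44.68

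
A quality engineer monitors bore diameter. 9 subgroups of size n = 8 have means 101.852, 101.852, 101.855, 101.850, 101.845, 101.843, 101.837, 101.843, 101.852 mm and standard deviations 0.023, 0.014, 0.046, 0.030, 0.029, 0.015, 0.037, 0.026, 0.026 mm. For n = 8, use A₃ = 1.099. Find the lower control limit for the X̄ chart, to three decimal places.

101.818

X̄̄ = (101.852 + 101.852 + 101.855 + 101.850 + 101.845 + 101.843 + 101.837 + 101.843 + 101.852) / 9 = 101.8477
s̄ = (0.023 + 0.014 + 0.046 + 0.030 + 0.029 + 0.015 + 0.037 + 0.026 + 0.026) / 9 = 0.0273
LCL = X̄̄ − A₃·s̄ = 101.8477 − 1.099 × 0.0273 = 101.8176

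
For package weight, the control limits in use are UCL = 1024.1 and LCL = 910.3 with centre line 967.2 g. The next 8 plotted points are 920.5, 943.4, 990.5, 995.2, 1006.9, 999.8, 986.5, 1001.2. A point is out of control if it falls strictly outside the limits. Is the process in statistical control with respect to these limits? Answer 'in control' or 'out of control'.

All 8 points lie within [910.3, 1024.1].

in control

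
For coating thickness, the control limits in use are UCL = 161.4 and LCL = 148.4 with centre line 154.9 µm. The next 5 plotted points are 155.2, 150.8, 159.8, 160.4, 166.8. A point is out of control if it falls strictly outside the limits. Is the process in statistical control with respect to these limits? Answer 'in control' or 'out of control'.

Compare each point to [148.4, 161.4]: sample 5 = 166.8 > UCL.

out of control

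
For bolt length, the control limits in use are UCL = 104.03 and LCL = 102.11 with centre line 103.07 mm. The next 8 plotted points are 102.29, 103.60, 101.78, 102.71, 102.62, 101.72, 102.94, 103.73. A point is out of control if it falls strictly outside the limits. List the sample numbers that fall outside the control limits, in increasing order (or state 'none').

3, 6

Compare each point to [102.11, 104.03]: sample 3 = 101.78 < LCL; sample 6 = 101.72 < LCL.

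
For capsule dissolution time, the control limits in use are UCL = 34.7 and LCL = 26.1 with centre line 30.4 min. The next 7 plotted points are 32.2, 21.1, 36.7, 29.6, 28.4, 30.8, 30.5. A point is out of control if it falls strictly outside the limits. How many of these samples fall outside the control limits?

Compare each point to [26.1, 34.7]: sample 2 = 21.1 < LCL; sample 3 = 36.7 > UCL.

2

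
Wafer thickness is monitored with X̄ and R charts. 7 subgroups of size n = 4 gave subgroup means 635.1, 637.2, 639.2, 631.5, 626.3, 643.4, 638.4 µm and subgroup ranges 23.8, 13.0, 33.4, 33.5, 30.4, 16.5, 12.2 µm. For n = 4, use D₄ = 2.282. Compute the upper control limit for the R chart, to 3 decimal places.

53.073

R̄ = (23.8 + 13.0 + 33.4 + 33.5 + 30.4 + 16.5 + 12.2) / 7 = 162.8000 / 7 = 23.2571
UCL_R = D₄·R̄ = 2.282 × 23.2571 = 53.0728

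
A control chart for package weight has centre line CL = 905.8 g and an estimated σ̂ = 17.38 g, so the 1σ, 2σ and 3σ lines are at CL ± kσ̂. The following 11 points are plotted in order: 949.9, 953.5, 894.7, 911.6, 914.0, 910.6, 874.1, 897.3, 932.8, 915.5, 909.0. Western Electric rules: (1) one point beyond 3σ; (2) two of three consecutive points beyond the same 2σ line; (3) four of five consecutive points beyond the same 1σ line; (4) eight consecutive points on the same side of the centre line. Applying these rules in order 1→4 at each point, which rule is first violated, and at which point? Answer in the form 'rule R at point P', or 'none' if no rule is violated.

rule 2 at point 2

Zone of each point (C = within 1σ̂, B = 1σ̂–2σ̂, A = 2σ̂–3σ̂, * = beyond 3σ̂; sign = side of CL): 1:+A, 2:+A, 3:-C, 4:+C, 5:+C, 6:+C, 7:-B, 8:-C, 9:+B, 10:+C, 11:+C
Rule 2 (two of three consecutive points beyond the same 2σ limit) is satisfied at point 2.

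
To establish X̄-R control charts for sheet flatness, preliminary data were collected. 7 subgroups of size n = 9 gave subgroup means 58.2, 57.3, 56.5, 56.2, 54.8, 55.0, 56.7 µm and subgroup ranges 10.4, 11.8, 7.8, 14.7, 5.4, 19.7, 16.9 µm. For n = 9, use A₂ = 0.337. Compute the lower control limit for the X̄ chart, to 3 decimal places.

52.212

X̄̄ = (58.2 + 57.3 + 56.5 + 56.2 + 54.8 + 55.0 + 56.7) / 7 = 394.7000 / 7 = 56.3857
R̄ = (10.4 + 11.8 + 7.8 + 14.7 + 5.4 + 19.7 + 16.9) / 7 = 86.7000 / 7 = 12.3857
LCL = X̄̄ − A₂·R̄ = 56.3857 − 0.337 × 12.3857 = 52.2117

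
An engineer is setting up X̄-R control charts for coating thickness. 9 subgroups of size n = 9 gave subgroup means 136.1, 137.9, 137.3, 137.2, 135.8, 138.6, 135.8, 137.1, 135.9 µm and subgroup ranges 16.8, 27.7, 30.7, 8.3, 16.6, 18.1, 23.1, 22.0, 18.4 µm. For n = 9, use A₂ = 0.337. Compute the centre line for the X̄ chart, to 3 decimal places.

X̄̄ = (136.1 + 137.9 + 137.3 + 137.2 + 135.8 + 138.6 + 135.8 + 137.1 + 135.9) / 9 = 1231.7000 / 9 = 136.8556
CL = X̄̄ = 136.8556

136.856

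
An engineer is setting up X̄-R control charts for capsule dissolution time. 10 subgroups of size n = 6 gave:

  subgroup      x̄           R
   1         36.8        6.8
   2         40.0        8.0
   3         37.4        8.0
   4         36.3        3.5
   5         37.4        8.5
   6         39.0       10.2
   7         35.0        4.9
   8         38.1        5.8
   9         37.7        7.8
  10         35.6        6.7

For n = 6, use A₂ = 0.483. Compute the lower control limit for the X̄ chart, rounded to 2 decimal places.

X̄̄ = (36.8 + 40.0 + 37.4 + 36.3 + 37.4 + 39.0 + 35.0 + 38.1 + 37.7 + 35.6) / 10 = 373.3000 / 10 = 37.3300
R̄ = (6.8 + 8.0 + 8.0 + 3.5 + 8.5 + 10.2 + 4.9 + 5.8 + 7.8 + 6.7) / 10 = 70.2000 / 10 = 7.0200
LCL = X̄̄ − A₂·R̄ = 37.3300 − 0.483 × 7.0200 = 33.9393

33.94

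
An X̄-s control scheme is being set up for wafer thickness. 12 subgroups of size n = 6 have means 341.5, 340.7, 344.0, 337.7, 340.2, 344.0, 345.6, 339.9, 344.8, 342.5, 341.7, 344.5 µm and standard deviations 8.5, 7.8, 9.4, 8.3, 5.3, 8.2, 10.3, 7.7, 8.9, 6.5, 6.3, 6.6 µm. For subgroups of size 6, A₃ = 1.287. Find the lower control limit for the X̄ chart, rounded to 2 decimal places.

X̄̄ = (341.5 + 340.7 + 344.0 + 337.7 + 340.2 + 344.0 + 345.6 + 339.9 + 344.8 + 342.5 + 341.7 + 344.5) / 12 = 342.2583
s̄ = (8.5 + 7.8 + 9.4 + 8.3 + 5.3 + 8.2 + 10.3 + 7.7 + 8.9 + 6.5 + 6.3 + 6.6) / 12 = 7.8167
LCL = X̄̄ − A₃·s̄ = 342.2583 − 1.287 × 7.8167 = 332.1983

332.20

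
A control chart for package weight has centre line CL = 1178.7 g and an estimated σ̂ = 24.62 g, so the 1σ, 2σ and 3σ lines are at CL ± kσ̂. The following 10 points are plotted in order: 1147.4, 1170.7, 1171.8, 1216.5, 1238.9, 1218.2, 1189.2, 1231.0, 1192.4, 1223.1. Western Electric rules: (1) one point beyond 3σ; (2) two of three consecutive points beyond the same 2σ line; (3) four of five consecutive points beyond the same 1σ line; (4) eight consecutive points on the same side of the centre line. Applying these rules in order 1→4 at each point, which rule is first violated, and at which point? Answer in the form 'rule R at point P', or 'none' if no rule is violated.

rule 3 at point 8

Zone of each point (C = within 1σ̂, B = 1σ̂–2σ̂, A = 2σ̂–3σ̂, * = beyond 3σ̂; sign = side of CL): 1:-B, 2:-C, 3:-C, 4:+B, 5:+A, 6:+B, 7:+C, 8:+A, 9:+C, 10:+B
Rule 3 (four of five consecutive points beyond the same 1σ limit) is satisfied at point 8.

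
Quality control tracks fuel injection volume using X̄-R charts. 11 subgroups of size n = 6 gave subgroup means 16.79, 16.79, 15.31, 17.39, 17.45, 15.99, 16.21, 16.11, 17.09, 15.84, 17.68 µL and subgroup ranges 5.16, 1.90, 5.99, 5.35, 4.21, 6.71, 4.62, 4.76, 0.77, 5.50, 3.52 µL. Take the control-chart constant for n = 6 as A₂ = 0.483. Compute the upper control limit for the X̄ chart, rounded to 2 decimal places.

18.73

X̄̄ = (16.79 + 16.79 + 15.31 + 17.39 + 17.45 + 15.99 + 16.21 + 16.11 + 17.09 + 15.84 + 17.68) / 11 = 182.6500 / 11 = 16.6045
R̄ = (5.16 + 1.90 + 5.99 + 5.35 + 4.21 + 6.71 + 4.62 + 4.76 + 0.77 + 5.50 + 3.52) / 11 = 48.4900 / 11 = 4.4082
UCL = X̄̄ + A₂·R̄ = 16.6045 + 0.483 × 4.4082 = 18.7337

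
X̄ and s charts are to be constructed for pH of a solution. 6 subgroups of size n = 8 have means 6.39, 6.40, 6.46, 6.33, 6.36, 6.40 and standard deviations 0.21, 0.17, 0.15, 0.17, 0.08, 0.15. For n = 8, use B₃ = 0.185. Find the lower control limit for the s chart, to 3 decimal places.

s̄ = (0.21 + 0.17 + 0.15 + 0.17 + 0.08 + 0.15) / 6 = 0.1550
LCL_s = B₃·s̄ = 0.185 × 0.1550 = 0.0287

0.029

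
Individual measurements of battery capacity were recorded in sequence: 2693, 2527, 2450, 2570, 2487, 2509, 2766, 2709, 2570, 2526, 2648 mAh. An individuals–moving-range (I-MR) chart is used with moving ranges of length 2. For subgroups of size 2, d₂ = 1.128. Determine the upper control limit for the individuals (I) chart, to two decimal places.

2875.91

X̄ = (2693 + 2527 + 2450 + 2570 + 2487 + 2509 + 2766 + 2709 + 2570 + 2526 + 2648) / 11 = 2586.8182
Moving ranges: 166, 77, 120, 83, 22, 257, 57, 139, 44, 122; M̄R̄ = 1087.0000 / 10 = 108.7000
UCL = X̄ + 3·M̄R̄/d₂ = 2586.8182 + 3 × 108.7000 / 1.128 = 2875.9139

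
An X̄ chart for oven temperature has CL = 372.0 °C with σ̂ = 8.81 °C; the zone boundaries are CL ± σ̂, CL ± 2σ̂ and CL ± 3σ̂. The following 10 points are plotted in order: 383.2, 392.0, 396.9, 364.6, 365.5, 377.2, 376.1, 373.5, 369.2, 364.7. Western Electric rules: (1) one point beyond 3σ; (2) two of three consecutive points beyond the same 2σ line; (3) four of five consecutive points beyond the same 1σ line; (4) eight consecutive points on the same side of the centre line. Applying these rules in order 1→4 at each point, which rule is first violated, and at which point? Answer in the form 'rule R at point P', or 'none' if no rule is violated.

rule 2 at point 3

Zone of each point (C = within 1σ̂, B = 1σ̂–2σ̂, A = 2σ̂–3σ̂, * = beyond 3σ̂; sign = side of CL): 1:+B, 2:+A, 3:+A, 4:-C, 5:-C, 6:+C, 7:+C, 8:+C, 9:-C, 10:-C
Rule 2 (two of three consecutive points beyond the same 2σ limit) is satisfied at point 3.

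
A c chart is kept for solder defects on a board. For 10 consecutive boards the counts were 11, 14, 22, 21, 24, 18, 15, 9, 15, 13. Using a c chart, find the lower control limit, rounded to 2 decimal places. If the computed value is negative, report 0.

4.13

c̄ = (11 + 14 + 22 + 21 + 24 + 18 + 15 + 9 + 15 + 13) / 10 = 162 / 10 = 16.2000
LCL = c̄ − 3√c̄ = 16.2000 − 3 × 4.0249 = 4.1252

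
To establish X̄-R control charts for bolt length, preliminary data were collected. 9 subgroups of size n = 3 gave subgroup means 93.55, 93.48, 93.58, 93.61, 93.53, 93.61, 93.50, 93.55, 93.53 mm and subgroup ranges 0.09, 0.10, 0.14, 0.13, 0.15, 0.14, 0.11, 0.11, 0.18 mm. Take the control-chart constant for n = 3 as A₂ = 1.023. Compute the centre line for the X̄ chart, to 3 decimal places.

X̄̄ = (93.55 + 93.48 + 93.58 + 93.61 + 93.53 + 93.61 + 93.50 + 93.55 + 93.53) / 9 = 841.9400 / 9 = 93.5489
CL = X̄̄ = 93.5489

93.549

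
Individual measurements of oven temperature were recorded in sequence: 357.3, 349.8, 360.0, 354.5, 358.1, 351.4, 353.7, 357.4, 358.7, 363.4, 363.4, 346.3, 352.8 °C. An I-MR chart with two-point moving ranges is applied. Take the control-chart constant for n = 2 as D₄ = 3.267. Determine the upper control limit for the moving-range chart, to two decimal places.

18.81

Moving ranges: 7.5, 10.2, 5.5, 3.6, 6.7, 2.3, 3.7, 1.3, 4.7, 0.0, 17.1, 6.5; M̄R̄ = 69.1000 / 12 = 5.7583
UCL_MR = D₄·M̄R̄ = 3.267 × 5.7583 = 18.8125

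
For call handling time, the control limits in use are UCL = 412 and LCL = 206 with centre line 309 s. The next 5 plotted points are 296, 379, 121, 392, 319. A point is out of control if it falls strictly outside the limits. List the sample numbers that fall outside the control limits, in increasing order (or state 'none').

Compare each point to [206, 412]: sample 3 = 121 < LCL.

3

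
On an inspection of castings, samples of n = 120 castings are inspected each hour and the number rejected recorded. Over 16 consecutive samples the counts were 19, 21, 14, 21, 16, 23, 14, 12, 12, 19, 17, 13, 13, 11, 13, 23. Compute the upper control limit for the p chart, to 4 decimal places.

0.2298

p̄ = Σdᵢ / (k·n) = 261 / (16 × 120) = 0.13594
UCL = p̄ + 3·√(p̄(1−p̄)/n) = 0.13594 + 3 × √(0.13594×0.86406/120) = 0.13594 + 3 × 0.03129 = 0.22980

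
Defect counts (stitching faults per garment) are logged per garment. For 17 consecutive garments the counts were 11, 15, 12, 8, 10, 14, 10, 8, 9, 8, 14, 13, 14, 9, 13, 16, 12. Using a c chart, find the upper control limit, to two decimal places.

21.72

c̄ = (11 + 15 + 12 + 8 + 10 + 14 + 10 + 8 + 9 + 8 + 14 + 13 + 14 + 9 + 13 + 16 + 12) / 17 = 196 / 17 = 11.5294
UCL = c̄ + 3√c̄ = 11.5294 + 3 × √11.5294 = 11.5294 + 3 × 3.3955 = 21.7159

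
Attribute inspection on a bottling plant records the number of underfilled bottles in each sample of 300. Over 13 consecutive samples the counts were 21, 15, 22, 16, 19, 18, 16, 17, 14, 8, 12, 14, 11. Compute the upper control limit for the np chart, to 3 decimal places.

27.158

p̄ = Σdᵢ / (k·n) = 203 / (13 × 300) = 0.05205
UCL = np̄ + 3·√(np̄(1−p̄)) = 15.6154 + 3 × √(15.6154×0.94795) = 15.6154 + 3 × 3.8474 = 27.1576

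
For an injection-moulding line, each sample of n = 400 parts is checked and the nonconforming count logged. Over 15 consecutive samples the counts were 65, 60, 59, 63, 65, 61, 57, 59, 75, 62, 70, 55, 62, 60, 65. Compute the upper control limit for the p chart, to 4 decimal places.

0.2108

p̄ = Σdᵢ / (k·n) = 938 / (15 × 400) = 0.15633
UCL = p̄ + 3·√(p̄(1−p̄)/n) = 0.15633 + 3 × √(0.15633×0.84367/400) = 0.15633 + 3 × 0.01816 = 0.21081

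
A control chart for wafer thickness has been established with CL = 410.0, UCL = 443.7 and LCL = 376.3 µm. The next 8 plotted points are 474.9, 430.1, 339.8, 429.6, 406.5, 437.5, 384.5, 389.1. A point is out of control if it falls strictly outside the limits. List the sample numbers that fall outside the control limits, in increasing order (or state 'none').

Compare each point to [376.3, 443.7]: sample 1 = 474.9 > UCL; sample 3 = 339.8 < LCL.

1, 3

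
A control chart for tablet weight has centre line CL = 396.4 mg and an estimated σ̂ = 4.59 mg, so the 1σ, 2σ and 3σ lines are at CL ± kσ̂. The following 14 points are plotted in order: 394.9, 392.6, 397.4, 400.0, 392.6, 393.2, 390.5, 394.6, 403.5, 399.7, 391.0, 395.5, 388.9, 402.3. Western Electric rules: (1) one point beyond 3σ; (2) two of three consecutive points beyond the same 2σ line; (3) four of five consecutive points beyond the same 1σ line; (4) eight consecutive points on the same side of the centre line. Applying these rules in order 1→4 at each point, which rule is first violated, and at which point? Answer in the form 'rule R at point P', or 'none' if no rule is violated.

none

Zone of each point (C = within 1σ̂, B = 1σ̂–2σ̂, A = 2σ̂–3σ̂, * = beyond 3σ̂; sign = side of CL): 1:-C, 2:-C, 3:+C, 4:+C, 5:-C, 6:-C, 7:-B, 8:-C, 9:+B, 10:+C, 11:-B, 12:-C, 13:-B, 14:+B
No rule fires across all 14 points.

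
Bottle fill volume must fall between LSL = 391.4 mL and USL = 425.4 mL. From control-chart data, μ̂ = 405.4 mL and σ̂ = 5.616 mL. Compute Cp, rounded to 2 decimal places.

Cp = (USL − LSL) / (6σ̂) = (425.4 − 391.4) / (6 × 5.616) = 34.0000 / 33.6960 = 1.0090

1.01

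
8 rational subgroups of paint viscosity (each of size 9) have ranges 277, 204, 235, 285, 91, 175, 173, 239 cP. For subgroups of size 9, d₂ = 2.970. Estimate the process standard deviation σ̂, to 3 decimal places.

R̄ = (277 + 204 + 235 + 285 + 91 + 175 + 173 + 239) / 8 = 209.8750
σ̂ = R̄ / d₂ = 209.8750 / 2.970 = 70.6650

70.665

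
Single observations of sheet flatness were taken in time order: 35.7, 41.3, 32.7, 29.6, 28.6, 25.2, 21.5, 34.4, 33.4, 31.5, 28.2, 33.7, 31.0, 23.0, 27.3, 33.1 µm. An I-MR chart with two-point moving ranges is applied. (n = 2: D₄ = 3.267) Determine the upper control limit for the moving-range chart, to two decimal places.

15.42

Moving ranges: 5.6, 8.6, 3.1, 1.0, 3.4, 3.7, 12.9, 1.0, 1.9, 3.3, 5.5, 2.7, 8.0, 4.3, 5.8; M̄R̄ = 70.8000 / 15 = 4.7200
UCL_MR = D₄·M̄R̄ = 3.267 × 4.7200 = 15.4202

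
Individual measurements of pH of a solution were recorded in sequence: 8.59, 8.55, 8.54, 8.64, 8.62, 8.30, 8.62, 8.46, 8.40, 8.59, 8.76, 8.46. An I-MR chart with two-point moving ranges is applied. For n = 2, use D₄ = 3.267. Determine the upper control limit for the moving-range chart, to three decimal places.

0.502

Moving ranges: 0.04, 0.01, 0.10, 0.02, 0.32, 0.32, 0.16, 0.06, 0.19, 0.17, 0.30; M̄R̄ = 1.6900 / 11 = 0.1536
UCL_MR = D₄·M̄R̄ = 3.267 × 0.1536 = 0.5019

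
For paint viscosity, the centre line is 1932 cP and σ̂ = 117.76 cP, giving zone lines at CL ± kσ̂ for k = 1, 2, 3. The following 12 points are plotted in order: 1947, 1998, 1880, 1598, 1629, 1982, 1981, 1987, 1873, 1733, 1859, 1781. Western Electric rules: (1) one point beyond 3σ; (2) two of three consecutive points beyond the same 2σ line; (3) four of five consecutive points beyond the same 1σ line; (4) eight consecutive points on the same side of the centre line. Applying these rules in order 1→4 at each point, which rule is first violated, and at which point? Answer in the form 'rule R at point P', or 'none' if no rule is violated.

Zone of each point (C = within 1σ̂, B = 1σ̂–2σ̂, A = 2σ̂–3σ̂, * = beyond 3σ̂; sign = side of CL): 1:+C, 2:+C, 3:-C, 4:-A, 5:-A, 6:+C, 7:+C, 8:+C, 9:-C, 10:-B, 11:-C, 12:-B
Rule 2 (two of three consecutive points beyond the same 2σ limit) is satisfied at point 5.

rule 2 at point 5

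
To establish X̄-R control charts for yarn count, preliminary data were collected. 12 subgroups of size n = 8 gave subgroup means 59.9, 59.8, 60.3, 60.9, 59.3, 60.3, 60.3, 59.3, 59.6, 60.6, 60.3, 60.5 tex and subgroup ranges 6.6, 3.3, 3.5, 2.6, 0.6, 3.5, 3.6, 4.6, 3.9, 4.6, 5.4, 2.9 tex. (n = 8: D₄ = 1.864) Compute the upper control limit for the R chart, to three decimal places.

R̄ = (6.6 + 3.3 + 3.5 + 2.6 + 0.6 + 3.5 + 3.6 + 4.6 + 3.9 + 4.6 + 5.4 + 2.9) / 12 = 45.1000 / 12 = 3.7583
UCL_R = D₄·R̄ = 1.864 × 3.7583 = 7.0055

7.006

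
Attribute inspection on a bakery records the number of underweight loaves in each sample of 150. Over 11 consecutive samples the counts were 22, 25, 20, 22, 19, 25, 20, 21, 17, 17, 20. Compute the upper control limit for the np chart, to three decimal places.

p̄ = Σdᵢ / (k·n) = 228 / (11 × 150) = 0.13818
UCL = np̄ + 3·√(np̄(1−p̄)) = 20.7273 + 3 × √(20.7273×0.86182) = 20.7273 + 3 × 4.2265 = 33.4067

33.407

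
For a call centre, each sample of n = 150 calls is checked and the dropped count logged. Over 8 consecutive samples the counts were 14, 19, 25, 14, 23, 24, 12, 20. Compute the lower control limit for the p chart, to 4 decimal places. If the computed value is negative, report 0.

0.0446

p̄ = Σdᵢ / (k·n) = 151 / (8 × 150) = 0.12583
LCL = p̄ − 3·√(p̄(1−p̄)/n) = 0.12583 − 3 × 0.02708 = 0.04459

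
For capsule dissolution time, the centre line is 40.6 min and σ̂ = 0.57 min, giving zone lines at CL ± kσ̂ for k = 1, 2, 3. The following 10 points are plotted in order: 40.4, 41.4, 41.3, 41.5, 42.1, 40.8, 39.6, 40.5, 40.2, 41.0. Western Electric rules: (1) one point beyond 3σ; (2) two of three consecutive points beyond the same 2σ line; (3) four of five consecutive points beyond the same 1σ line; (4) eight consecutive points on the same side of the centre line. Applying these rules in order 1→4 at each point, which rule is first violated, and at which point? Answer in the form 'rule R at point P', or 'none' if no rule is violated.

rule 3 at point 5

Zone of each point (C = within 1σ̂, B = 1σ̂–2σ̂, A = 2σ̂–3σ̂, * = beyond 3σ̂; sign = side of CL): 1:-C, 2:+B, 3:+B, 4:+B, 5:+A, 6:+C, 7:-B, 8:-C, 9:-C, 10:+C
Rule 3 (four of five consecutive points beyond the same 1σ limit) is satisfied at point 5.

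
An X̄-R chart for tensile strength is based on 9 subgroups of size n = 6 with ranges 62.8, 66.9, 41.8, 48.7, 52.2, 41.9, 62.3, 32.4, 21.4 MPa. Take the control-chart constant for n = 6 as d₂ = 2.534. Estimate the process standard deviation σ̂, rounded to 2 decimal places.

18.87

R̄ = (62.8 + 66.9 + 41.8 + 48.7 + 52.2 + 41.9 + 62.3 + 32.4 + 21.4) / 9 = 47.8222
σ̂ = R̄ / d₂ = 47.8222 / 2.534 = 18.8722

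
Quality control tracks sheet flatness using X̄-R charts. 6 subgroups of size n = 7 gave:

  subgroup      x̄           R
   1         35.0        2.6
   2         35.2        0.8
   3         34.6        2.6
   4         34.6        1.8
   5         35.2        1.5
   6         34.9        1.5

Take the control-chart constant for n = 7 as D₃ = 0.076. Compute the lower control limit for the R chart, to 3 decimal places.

R̄ = (2.6 + 0.8 + 2.6 + 1.8 + 1.5 + 1.5) / 6 = 10.8000 / 6 = 1.8000
LCL_R = D₃·R̄ = 0.076 × 1.8000 = 0.1368

0.137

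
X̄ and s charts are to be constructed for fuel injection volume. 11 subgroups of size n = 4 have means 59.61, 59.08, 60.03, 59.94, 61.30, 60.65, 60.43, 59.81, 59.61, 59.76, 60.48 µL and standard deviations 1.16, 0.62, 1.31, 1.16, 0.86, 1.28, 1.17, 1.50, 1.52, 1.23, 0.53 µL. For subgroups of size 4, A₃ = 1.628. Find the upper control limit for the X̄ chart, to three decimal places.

X̄̄ = (59.61 + 59.08 + 60.03 + 59.94 + 61.30 + 60.65 + 60.43 + 59.81 + 59.61 + 59.76 + 60.48) / 11 = 60.0636
s̄ = (1.16 + 0.62 + 1.31 + 1.16 + 0.86 + 1.28 + 1.17 + 1.50 + 1.52 + 1.23 + 0.53) / 11 = 1.1218
UCL = X̄̄ + A₃·s̄ = 60.0636 + 1.628 × 1.1218 = 61.8900

61.890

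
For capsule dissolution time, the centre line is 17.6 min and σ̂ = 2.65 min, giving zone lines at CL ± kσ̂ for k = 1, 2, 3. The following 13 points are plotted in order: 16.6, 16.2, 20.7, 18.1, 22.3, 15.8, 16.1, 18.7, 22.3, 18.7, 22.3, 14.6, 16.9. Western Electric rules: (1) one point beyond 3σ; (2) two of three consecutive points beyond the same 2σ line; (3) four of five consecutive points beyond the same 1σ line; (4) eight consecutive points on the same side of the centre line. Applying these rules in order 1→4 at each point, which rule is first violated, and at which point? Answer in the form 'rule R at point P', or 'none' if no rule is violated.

Zone of each point (C = within 1σ̂, B = 1σ̂–2σ̂, A = 2σ̂–3σ̂, * = beyond 3σ̂; sign = side of CL): 1:-C, 2:-C, 3:+B, 4:+C, 5:+B, 6:-C, 7:-C, 8:+C, 9:+B, 10:+C, 11:+B, 12:-B, 13:-C
No rule fires across all 13 points.

none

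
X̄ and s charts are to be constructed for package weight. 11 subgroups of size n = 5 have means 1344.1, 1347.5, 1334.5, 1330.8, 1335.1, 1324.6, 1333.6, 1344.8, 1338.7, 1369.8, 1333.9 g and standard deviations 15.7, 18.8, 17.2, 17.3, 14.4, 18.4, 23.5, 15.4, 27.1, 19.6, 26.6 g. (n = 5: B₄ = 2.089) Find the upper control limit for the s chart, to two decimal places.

40.64

s̄ = (15.7 + 18.8 + 17.2 + 17.3 + 14.4 + 18.4 + 23.5 + 15.4 + 27.1 + 19.6 + 26.6) / 11 = 19.4545
UCL_s = B₄·s̄ = 2.089 × 19.4545 = 40.6405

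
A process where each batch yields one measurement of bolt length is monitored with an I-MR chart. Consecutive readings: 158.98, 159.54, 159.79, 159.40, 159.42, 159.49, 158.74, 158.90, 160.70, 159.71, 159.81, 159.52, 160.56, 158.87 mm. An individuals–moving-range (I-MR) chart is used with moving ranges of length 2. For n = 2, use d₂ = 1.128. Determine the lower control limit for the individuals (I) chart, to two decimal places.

X̄ = (158.98 + 159.54 + 159.79 + 159.40 + 159.42 + 159.49 + 158.74 + 158.90 + 160.70 + 159.71 + 159.81 + 159.52 + 160.56 + 158.87) / 14 = 159.5307
Moving ranges: 0.56, 0.25, 0.39, 0.02, 0.07, 0.75, 0.16, 1.80, 0.99, 0.10, 0.29, 1.04, 1.69; M̄R̄ = 8.1100 / 13 = 0.6238
LCL = X̄ − 3·M̄R̄/d₂ = 159.5307 − 3 × 0.6238 / 1.128 = 157.8715

157.87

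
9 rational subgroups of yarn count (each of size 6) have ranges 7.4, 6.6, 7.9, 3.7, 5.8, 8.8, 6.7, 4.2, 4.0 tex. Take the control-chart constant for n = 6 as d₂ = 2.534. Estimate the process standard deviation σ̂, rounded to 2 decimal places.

2.42

R̄ = (7.4 + 6.6 + 7.9 + 3.7 + 5.8 + 8.8 + 6.7 + 4.2 + 4.0) / 9 = 6.1222
σ̂ = R̄ / d₂ = 6.1222 / 2.534 = 2.4160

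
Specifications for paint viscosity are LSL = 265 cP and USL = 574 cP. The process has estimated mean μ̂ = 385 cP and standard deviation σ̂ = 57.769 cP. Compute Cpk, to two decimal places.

0.69

Cpu = (USL − μ̂) / (3σ̂) = (574 − 385) / (3 × 57.769) = 1.0906; Cpl = (μ̂ − LSL) / (3σ̂) = (385 − 265) / (3 × 57.769) = 0.6924; Cpk = min(Cpu, Cpl) = 0.6924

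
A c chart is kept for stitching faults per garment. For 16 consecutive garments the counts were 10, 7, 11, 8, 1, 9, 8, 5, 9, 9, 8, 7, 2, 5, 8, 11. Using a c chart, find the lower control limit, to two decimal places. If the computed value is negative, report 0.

c̄ = (10 + 7 + 11 + 8 + 1 + 9 + 8 + 5 + 9 + 9 + 8 + 7 + 2 + 5 + 8 + 11) / 16 = 118 / 16 = 7.3750
LCL = c̄ − 3√c̄ = 7.3750 − 3 × 2.7157 = -0.7721 → 0 (cannot be negative)

0.00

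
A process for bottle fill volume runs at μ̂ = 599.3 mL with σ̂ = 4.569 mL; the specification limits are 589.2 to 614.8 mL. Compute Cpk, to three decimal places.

Cpu = (USL − μ̂) / (3σ̂) = (614.8 − 599.3) / (3 × 4.569) = 1.1308; Cpl = (μ̂ − LSL) / (3σ̂) = (599.3 − 589.2) / (3 × 4.569) = 0.7368; Cpk = min(Cpu, Cpl) = 0.7368

0.737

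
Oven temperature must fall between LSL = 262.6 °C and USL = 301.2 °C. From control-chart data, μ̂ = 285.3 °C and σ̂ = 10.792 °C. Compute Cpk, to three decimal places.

0.491

Cpu = (USL − μ̂) / (3σ̂) = (301.2 − 285.3) / (3 × 10.792) = 0.4911; Cpl = (μ̂ − LSL) / (3σ̂) = (285.3 − 262.6) / (3 × 10.792) = 0.7011; Cpk = min(Cpu, Cpl) = 0.4911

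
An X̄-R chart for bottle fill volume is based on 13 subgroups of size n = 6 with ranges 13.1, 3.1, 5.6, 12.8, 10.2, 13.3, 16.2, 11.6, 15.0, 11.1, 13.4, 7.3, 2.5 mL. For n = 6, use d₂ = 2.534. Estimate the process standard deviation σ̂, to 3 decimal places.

4.104

R̄ = (13.1 + 3.1 + 5.6 + 12.8 + 10.2 + 13.3 + 16.2 + 11.6 + 15.0 + 11.1 + 13.4 + 7.3 + 2.5) / 13 = 10.4000
σ̂ = R̄ / d₂ = 10.4000 / 2.534 = 4.1042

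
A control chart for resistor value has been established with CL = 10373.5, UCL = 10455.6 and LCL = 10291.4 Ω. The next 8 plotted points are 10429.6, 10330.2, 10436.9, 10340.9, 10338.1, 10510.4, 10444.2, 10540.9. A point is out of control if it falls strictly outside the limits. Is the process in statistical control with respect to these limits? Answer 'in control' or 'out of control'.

out of control

Compare each point to [10291.4, 10455.6]: sample 6 = 10510.4 > UCL; sample 8 = 10540.9 > UCL.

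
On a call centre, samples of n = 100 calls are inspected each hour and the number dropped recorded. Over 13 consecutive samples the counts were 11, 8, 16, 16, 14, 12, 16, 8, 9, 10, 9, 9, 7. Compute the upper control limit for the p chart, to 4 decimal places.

0.2060

p̄ = Σdᵢ / (k·n) = 145 / (13 × 100) = 0.11154
UCL = p̄ + 3·√(p̄(1−p̄)/n) = 0.11154 + 3 × √(0.11154×0.88846/100) = 0.11154 + 3 × 0.03148 = 0.20598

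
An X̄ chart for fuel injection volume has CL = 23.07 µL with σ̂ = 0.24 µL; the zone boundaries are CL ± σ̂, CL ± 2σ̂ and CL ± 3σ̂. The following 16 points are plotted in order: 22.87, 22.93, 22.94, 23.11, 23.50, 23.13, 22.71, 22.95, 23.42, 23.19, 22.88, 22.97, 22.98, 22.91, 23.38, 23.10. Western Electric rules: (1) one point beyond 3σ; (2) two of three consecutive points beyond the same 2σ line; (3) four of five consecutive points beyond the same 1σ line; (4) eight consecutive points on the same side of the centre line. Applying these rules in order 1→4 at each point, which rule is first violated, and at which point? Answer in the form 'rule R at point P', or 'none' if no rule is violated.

Zone of each point (C = within 1σ̂, B = 1σ̂–2σ̂, A = 2σ̂–3σ̂, * = beyond 3σ̂; sign = side of CL): 1:-C, 2:-C, 3:-C, 4:+C, 5:+B, 6:+C, 7:-B, 8:-C, 9:+B, 10:+C, 11:-C, 12:-C, 13:-C, 14:-C, 15:+B, 16:+C
No rule fires across all 16 points.

none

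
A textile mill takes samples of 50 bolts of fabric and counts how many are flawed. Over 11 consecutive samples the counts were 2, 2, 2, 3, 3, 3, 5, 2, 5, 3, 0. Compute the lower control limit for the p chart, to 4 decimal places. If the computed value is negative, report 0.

p̄ = Σdᵢ / (k·n) = 30 / (11 × 50) = 0.05455
LCL = p̄ − 3·√(p̄(1−p̄)/n) = 0.05455 − 3 × 0.03212 = -0.04180 → 0 (negative, so LCL = 0)

0.0000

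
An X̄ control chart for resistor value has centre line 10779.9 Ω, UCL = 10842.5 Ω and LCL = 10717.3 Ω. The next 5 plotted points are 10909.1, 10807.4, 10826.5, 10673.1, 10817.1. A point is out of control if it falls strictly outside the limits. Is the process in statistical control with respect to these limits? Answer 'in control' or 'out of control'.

out of control

Compare each point to [10717.3, 10842.5]: sample 1 = 10909.1 > UCL; sample 4 = 10673.1 < LCL.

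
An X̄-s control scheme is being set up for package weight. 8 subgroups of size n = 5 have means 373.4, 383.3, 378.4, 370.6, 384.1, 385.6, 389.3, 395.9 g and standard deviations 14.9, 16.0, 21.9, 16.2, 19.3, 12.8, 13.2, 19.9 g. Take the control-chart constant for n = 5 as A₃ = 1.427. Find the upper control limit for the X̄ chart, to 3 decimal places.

X̄̄ = (373.4 + 383.3 + 378.4 + 370.6 + 384.1 + 385.6 + 389.3 + 395.9) / 8 = 382.5750
s̄ = (14.9 + 16.0 + 21.9 + 16.2 + 19.3 + 12.8 + 13.2 + 19.9) / 8 = 16.7750
UCL = X̄̄ + A₃·s̄ = 382.5750 + 1.427 × 16.7750 = 406.5129

406.513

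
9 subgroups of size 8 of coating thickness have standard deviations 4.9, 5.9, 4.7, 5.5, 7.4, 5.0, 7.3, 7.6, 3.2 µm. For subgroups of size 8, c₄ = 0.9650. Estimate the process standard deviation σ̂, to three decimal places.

s̄ = (4.9 + 5.9 + 4.7 + 5.5 + 7.4 + 5.0 + 7.3 + 7.6 + 3.2) / 9 = 5.7222
σ̂ = s̄ / c₄ = 5.7222 / 0.9650 = 5.9298

5.930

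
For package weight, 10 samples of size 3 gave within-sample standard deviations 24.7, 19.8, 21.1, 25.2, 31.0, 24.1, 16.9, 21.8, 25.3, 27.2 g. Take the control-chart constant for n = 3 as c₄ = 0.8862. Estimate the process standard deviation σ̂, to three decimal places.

s̄ = (24.7 + 19.8 + 21.1 + 25.2 + 31.0 + 24.1 + 16.9 + 21.8 + 25.3 + 27.2) / 10 = 23.7100
σ̂ = s̄ / c₄ = 23.7100 / 0.8862 = 26.7547

26.755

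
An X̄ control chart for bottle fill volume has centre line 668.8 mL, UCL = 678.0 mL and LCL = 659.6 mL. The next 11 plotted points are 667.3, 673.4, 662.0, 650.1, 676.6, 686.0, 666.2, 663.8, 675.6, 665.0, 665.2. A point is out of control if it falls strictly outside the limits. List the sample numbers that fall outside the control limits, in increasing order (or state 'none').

4, 6

Compare each point to [659.6, 678.0]: sample 4 = 650.1 < LCL; sample 6 = 686.0 > UCL.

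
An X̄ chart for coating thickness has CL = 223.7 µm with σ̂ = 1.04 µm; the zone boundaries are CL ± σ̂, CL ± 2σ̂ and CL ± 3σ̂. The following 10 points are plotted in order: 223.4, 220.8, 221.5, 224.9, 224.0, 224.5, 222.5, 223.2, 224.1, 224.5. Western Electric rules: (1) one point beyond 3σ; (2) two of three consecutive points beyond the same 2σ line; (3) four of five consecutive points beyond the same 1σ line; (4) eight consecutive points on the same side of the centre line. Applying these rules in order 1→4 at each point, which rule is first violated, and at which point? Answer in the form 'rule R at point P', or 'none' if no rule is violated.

Zone of each point (C = within 1σ̂, B = 1σ̂–2σ̂, A = 2σ̂–3σ̂, * = beyond 3σ̂; sign = side of CL): 1:-C, 2:-A, 3:-A, 4:+B, 5:+C, 6:+C, 7:-B, 8:-C, 9:+C, 10:+C
Rule 2 (two of three consecutive points beyond the same 2σ limit) is satisfied at point 3.

rule 2 at point 3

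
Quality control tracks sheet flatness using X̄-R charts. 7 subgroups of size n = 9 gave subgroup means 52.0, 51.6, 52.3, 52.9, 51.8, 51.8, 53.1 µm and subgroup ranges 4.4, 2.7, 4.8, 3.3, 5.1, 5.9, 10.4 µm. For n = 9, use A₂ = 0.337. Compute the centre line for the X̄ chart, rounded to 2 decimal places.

52.21

X̄̄ = (52.0 + 51.6 + 52.3 + 52.9 + 51.8 + 51.8 + 53.1) / 7 = 365.5000 / 7 = 52.2143
CL = X̄̄ = 52.2143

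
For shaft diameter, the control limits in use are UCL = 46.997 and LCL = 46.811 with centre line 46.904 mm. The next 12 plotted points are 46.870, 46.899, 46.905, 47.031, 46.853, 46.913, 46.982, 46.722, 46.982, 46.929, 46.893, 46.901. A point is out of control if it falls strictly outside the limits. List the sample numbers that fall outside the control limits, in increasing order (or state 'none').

4, 8

Compare each point to [46.811, 46.997]: sample 4 = 47.031 > UCL; sample 8 = 46.722 < LCL.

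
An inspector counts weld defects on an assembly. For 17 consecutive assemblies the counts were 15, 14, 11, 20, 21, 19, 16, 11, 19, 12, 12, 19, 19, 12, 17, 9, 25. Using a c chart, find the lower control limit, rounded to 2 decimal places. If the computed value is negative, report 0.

3.96

c̄ = (15 + 14 + 11 + 20 + 21 + 19 + 16 + 11 + 19 + 12 + 12 + 19 + 19 + 12 + 17 + 9 + 25) / 17 = 271 / 17 = 15.9412
LCL = c̄ − 3√c̄ = 15.9412 − 3 × 3.9926 = 3.9633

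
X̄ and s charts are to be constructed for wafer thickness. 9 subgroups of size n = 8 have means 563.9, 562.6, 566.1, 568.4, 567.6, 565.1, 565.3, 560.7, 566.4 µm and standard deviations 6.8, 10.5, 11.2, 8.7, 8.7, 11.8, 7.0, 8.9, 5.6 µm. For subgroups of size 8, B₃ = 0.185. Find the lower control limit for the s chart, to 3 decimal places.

1.628

s̄ = (6.8 + 10.5 + 11.2 + 8.7 + 8.7 + 11.8 + 7.0 + 8.9 + 5.6) / 9 = 8.8000
LCL_s = B₃·s̄ = 0.185 × 8.8000 = 1.6280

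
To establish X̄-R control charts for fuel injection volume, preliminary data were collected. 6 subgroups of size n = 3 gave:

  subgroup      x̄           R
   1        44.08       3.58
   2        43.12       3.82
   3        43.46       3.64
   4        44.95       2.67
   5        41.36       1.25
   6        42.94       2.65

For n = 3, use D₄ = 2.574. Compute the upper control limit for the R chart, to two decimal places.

7.55

R̄ = (3.58 + 3.82 + 3.64 + 2.67 + 1.25 + 2.65) / 6 = 17.6100 / 6 = 2.9350
UCL_R = D₄·R̄ = 2.574 × 2.9350 = 7.5547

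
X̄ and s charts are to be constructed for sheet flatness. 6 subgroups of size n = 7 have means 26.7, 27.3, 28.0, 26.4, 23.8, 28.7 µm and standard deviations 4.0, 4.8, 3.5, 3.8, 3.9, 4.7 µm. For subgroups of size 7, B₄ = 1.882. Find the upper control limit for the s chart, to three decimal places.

s̄ = (4.0 + 4.8 + 3.5 + 3.8 + 3.9 + 4.7) / 6 = 4.1167
UCL_s = B₄·s̄ = 1.882 × 4.1167 = 7.7476

7.748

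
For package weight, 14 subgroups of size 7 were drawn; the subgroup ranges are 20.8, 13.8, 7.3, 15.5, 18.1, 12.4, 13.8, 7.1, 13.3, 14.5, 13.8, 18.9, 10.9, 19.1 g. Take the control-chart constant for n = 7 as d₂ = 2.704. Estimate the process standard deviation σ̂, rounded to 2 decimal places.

R̄ = (20.8 + 13.8 + 7.3 + 15.5 + 18.1 + 12.4 + 13.8 + 7.1 + 13.3 + 14.5 + 13.8 + 18.9 + 10.9 + 19.1) / 14 = 14.2357
σ̂ = R̄ / d₂ = 14.2357 / 2.704 = 5.2647

5.26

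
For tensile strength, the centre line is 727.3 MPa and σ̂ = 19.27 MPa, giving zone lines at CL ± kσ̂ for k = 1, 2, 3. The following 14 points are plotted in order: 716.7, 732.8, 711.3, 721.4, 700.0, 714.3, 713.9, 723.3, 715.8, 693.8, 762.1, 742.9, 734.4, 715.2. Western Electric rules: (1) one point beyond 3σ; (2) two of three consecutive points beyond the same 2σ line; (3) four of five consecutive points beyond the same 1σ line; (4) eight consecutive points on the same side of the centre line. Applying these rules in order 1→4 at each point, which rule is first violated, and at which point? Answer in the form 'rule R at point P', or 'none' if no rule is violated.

Zone of each point (C = within 1σ̂, B = 1σ̂–2σ̂, A = 2σ̂–3σ̂, * = beyond 3σ̂; sign = side of CL): 1:-C, 2:+C, 3:-C, 4:-C, 5:-B, 6:-C, 7:-C, 8:-C, 9:-C, 10:-B, 11:+B, 12:+C, 13:+C, 14:-C
Rule 4 (eight consecutive points on the same side of the centre line) is satisfied at point 10.

rule 4 at point 10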